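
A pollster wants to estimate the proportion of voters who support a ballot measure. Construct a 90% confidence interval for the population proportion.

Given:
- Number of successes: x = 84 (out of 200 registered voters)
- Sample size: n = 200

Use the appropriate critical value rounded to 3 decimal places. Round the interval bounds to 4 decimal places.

Sample proportion: p̂ = 84/200 = 0.420000

Check conditions for normal approximation:
  np̂ = 84 ≥ 10 ✓
  n(1-p̂) = 116 ≥ 10 ✓

The sample is large enough, so use a z-interval (normal approximation) for the proportion.

For 90% confidence, z* = 1.645 (from standard normal table)

Standard error: SE = √(p̂(1-p̂)/n) = √(0.420000×0.580000/200) = 0.03489986

Margin of error: E = z* × SE = 1.645 × 0.03489986 = 0.057410

Z-interval: p̂ ± E = 0.420000 ± 0.057410 = (0.362590, 0.477410)

Rounded to 4 decimal places:

(0.3626, 0.4774)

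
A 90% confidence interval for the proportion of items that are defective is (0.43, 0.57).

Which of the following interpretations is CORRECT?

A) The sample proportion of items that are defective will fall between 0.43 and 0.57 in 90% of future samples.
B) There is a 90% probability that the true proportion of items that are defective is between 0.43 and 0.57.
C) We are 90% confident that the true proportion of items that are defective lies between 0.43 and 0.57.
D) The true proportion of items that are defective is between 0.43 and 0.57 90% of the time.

A confidence interval represents our confidence in the procedure, not a probability statement about the parameter.

Key concept: If we repeated this sampling process many times and computed a 90% CI each time, about 90% of those intervals would contain the true population parameter.

For this specific interval (0.43, 0.57):
- Midpoint (point estimate): 0.5
- Margin of error: 0.07

The correct interpretation is the one stating confidence that the true parameter lies in the interval — option C.

C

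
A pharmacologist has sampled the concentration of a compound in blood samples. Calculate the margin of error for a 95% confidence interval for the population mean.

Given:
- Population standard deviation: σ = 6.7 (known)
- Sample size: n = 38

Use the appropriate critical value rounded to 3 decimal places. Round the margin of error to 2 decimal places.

The population standard deviation σ is known, so use the z-interval margin of error formula.

For 95% confidence, z* = 1.96 (from standard normal table)

Margin of error formula for z-interval: E = z* × σ/√n

E = 1.96 × 6.7/√38
  = 1.96 × 1.086884
  = 2.1303

Rounded to 2 decimal places:

2.13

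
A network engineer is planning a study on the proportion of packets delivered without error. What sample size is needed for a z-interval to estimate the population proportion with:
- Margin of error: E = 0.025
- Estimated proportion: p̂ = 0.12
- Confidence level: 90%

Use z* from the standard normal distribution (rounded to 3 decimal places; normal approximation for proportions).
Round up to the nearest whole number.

Using z* for proportion z-interval (normal approximation).

For 90% confidence, z* = 1.645 (from standard normal table)

Sample size formula for proportion z-interval: n = z*²p̂(1-p̂)/E²

n = 1.645² × 0.12 × 0.88 / 0.025²
  = 2.706025 × 0.1056 / 0.000625
  = 457.2100

Round up to the nearest whole number: n = 458

458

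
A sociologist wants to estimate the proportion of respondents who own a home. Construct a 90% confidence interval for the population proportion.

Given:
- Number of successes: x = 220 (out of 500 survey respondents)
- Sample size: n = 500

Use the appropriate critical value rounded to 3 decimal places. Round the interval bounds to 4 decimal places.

Sample proportion: p̂ = 220/500 = 0.440000

Check conditions for normal approximation:
  np̂ = 220 ≥ 10 ✓
  n(1-p̂) = 280 ≥ 10 ✓

The sample is large enough, so use a z-interval (normal approximation) for the proportion.

For 90% confidence, z* = 1.645 (from standard normal table)

Standard error: SE = √(p̂(1-p̂)/n) = √(0.440000×0.560000/500) = 0.02219910

Margin of error: E = z* × SE = 1.645 × 0.02219910 = 0.036518

Z-interval: p̂ ± E = 0.440000 ± 0.036518 = (0.403482, 0.476518)

Rounded to 4 decimal places:

(0.4035, 0.4765)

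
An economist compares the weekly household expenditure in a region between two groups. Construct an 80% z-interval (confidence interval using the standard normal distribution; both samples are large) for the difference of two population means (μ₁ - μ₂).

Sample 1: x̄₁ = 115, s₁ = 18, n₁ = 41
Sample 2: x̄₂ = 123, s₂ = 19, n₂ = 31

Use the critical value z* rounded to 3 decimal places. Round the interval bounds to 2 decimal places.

Both samples are large (n₁ = 41 ≥ 30, n₂ = 31 ≥ 30), so a z-interval for the difference of means applies.

Point estimate: x̄₁ - x̄₂ = 115 - 123 = -8

Standard error: SE = √(s₁²/n₁ + s₂²/n₂)
= √(18²/41 + 19²/31)
= √(7.902439 + 11.645161)
= 4.421267

For 80% confidence, z* = 1.282 (from standard normal table)
Margin of error: E = z* × SE = 1.282 × 4.421267 = 5.6681

Z-interval: (x̄₁ - x̄₂) ± E = -8 ± 5.6681 = (-13.6681, -2.3319)

Rounded to 2 decimal places:

(-13.67, -2.33)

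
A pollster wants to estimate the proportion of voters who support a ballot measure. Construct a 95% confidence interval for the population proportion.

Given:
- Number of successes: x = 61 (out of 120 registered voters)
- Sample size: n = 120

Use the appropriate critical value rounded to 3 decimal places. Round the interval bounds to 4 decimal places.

Sample proportion: p̂ = 61/120 = 0.508333

Check conditions for normal approximation:
  np̂ = 61 ≥ 10 ✓
  n(1-p̂) = 59 ≥ 10 ✓

The sample is large enough, so use a z-interval (normal approximation) for the proportion.

For 95% confidence, z* = 1.96 (from standard normal table)

Standard error: SE = √(p̂(1-p̂)/n) = √(0.508333×0.491667/120) = 0.04563721

Margin of error: E = z* × SE = 1.96 × 0.04563721 = 0.089449

Z-interval: p̂ ± E = 0.508333 ± 0.089449 = (0.418884, 0.597782)

Rounded to 4 decimal places:

(0.4189, 0.5978)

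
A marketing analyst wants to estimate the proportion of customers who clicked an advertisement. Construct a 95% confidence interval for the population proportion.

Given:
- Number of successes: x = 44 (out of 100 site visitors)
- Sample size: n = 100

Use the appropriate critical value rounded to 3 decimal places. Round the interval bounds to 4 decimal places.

Sample proportion: p̂ = 44/100 = 0.440000

Check conditions for normal approximation:
  np̂ = 44 ≥ 10 ✓
  n(1-p̂) = 56 ≥ 10 ✓

The sample is large enough, so use a z-interval (normal approximation) for the proportion.

For 95% confidence, z* = 1.96 (from standard normal table)

Standard error: SE = √(p̂(1-p̂)/n) = √(0.440000×0.560000/100) = 0.04963869

Margin of error: E = z* × SE = 1.96 × 0.04963869 = 0.097292

Z-interval: p̂ ± E = 0.440000 ± 0.097292 = (0.342708, 0.537292)

Rounded to 4 decimal places:

(0.3427, 0.5373)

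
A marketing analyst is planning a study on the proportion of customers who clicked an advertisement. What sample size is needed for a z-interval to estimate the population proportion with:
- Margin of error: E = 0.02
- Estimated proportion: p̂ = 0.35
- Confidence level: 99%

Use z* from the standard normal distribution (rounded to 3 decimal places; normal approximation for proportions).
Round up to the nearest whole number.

Using z* for proportion z-interval (normal approximation).

For 99% confidence, z* = 2.576 (from standard normal table)

Sample size formula for proportion z-interval: n = z*²p̂(1-p̂)/E²

n = 2.576² × 0.35 × 0.65 / 0.02²
  = 6.635776 × 0.2275 / 0.0004
  = 3774.0976

Round up to the nearest whole number: n = 3775

3775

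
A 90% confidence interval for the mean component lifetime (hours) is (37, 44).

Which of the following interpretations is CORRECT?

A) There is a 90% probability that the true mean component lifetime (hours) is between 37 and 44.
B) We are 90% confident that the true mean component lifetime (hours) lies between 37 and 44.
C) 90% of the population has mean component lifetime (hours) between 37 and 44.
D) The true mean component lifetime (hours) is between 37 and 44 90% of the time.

A confidence interval represents our confidence in the procedure, not a probability statement about the parameter.

Key concept: If we repeated this sampling process many times and computed a 90% CI each time, about 90% of those intervals would contain the true population parameter.

For this specific interval (37, 44):
- Midpoint (point estimate): 40.5
- Margin of error: 3.5

The correct interpretation is the one stating confidence that the true parameter lies in the interval — option B.

B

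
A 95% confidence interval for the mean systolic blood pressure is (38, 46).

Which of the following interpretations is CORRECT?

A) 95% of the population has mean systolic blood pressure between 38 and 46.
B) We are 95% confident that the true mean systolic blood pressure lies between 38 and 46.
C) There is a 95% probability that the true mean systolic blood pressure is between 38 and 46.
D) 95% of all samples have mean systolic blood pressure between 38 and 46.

A confidence interval represents our confidence in the procedure, not a probability statement about the parameter.

Key concept: If we repeated this sampling process many times and computed a 95% CI each time, about 95% of those intervals would contain the true population parameter.

For this specific interval (38, 46):
- Midpoint (point estimate): 42
- Margin of error: 4

The correct interpretation is the one stating confidence that the true parameter lies in the interval — option B.

B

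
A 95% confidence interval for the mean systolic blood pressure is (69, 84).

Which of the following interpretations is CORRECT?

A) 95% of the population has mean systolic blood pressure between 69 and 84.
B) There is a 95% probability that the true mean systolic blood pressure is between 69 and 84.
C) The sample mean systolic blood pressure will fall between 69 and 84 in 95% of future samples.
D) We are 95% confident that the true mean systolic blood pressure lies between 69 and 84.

A confidence interval represents our confidence in the procedure, not a probability statement about the parameter.

Key concept: If we repeated this sampling process many times and computed a 95% CI each time, about 95% of those intervals would contain the true population parameter.

For this specific interval (69, 84):
- Midpoint (point estimate): 76.5
- Margin of error: 7.5

The correct interpretation is the one stating confidence that the true parameter lies in the interval — option D.

D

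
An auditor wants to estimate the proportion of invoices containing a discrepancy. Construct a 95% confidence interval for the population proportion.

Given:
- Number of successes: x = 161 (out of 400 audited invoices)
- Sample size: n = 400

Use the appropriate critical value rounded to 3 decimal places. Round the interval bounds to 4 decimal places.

Sample proportion: p̂ = 161/400 = 0.402500

Check conditions for normal approximation:
  np̂ = 161 ≥ 10 ✓
  n(1-p̂) = 239 ≥ 10 ✓

The sample is large enough, so use a z-interval (normal approximation) for the proportion.

For 95% confidence, z* = 1.96 (from standard normal table)

Standard error: SE = √(p̂(1-p̂)/n) = √(0.402500×0.597500/400) = 0.02452008

Margin of error: E = z* × SE = 1.96 × 0.02452008 = 0.048059

Z-interval: p̂ ± E = 0.402500 ± 0.048059 = (0.354441, 0.450559)

Rounded to 4 decimal places:

(0.3544, 0.4506)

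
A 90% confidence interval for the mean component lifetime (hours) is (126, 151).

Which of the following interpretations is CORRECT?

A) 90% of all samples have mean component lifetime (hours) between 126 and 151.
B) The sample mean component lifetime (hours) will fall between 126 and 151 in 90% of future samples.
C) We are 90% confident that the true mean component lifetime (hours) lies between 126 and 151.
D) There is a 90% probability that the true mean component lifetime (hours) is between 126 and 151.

A confidence interval represents our confidence in the procedure, not a probability statement about the parameter.

Key concept: If we repeated this sampling process many times and computed a 90% CI each time, about 90% of those intervals would contain the true population parameter.

For this specific interval (126, 151):
- Midpoint (point estimate): 138.5
- Margin of error: 12.5

The correct interpretation is the one stating confidence that the true parameter lies in the interval — option C.

C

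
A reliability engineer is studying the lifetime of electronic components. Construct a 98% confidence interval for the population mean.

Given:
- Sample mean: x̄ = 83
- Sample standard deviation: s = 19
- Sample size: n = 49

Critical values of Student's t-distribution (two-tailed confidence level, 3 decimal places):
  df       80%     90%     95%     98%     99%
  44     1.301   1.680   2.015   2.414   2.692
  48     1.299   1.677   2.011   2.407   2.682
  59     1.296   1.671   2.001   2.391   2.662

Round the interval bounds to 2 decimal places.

The population standard deviation σ is unknown (only the sample standard deviation s is given), so use a t-interval with df = n - 1 = 49 - 1 = 48.

For 98% confidence with df = 48, t* = 2.407 (from t-table)

Standard error: SE = s/√n = 19/√49 = 2.714286

Margin of error: E = t* × SE = 2.407 × 2.714286 = 6.5333

T-interval: x̄ ± E = 83 ± 6.5333 = (76.4667, 89.5333)

Rounded to 2 decimal places:

(76.47, 89.53)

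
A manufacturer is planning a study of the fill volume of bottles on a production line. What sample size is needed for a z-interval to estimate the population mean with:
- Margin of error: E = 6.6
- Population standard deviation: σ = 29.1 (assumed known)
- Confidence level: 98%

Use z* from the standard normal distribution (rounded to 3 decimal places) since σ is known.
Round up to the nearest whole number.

Using z* since population σ is known (z-interval formula).

For 98% confidence, z* = 2.326 (from standard normal table)

Sample size formula for z-interval: n = (z*σ/E)²

n = (2.326 × 29.1 / 6.6)²
  = (10.255545)²
  = 105.1762

Round up to the nearest whole number: n = 106

106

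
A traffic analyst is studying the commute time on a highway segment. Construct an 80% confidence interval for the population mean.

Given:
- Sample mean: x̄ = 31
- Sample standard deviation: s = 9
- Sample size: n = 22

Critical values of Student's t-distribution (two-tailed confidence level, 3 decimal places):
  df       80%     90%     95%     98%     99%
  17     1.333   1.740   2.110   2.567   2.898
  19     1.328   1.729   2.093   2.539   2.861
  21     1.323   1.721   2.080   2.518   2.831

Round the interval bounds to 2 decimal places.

The population standard deviation σ is unknown (only the sample standard deviation s is given), so use a t-interval with df = n - 1 = 22 - 1 = 21.

For 80% confidence with df = 21, t* = 1.323 (from t-table)

Standard error: SE = s/√n = 9/√22 = 1.918806

Margin of error: E = t* × SE = 1.323 × 1.918806 = 2.5386

T-interval: x̄ ± E = 31 ± 2.5386 = (28.4614, 33.5386)

Rounded to 2 decimal places:

(28.46, 33.54)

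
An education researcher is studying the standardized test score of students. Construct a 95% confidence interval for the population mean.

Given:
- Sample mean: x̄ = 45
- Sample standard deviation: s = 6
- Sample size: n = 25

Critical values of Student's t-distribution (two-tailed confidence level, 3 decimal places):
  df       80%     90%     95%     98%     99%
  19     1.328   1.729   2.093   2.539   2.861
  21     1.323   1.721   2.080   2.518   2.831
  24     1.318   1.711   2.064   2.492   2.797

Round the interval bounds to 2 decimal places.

The population standard deviation σ is unknown (only the sample standard deviation s is given), so use a t-interval with df = n - 1 = 25 - 1 = 24.

For 95% confidence with df = 24, t* = 2.064 (from t-table)

Standard error: SE = s/√n = 6/√25 = 1.200000

Margin of error: E = t* × SE = 2.064 × 1.200000 = 2.4768

T-interval: x̄ ± E = 45 ± 2.4768 = (42.5232, 47.4768)

Rounded to 2 decimal places:

(42.52, 47.48)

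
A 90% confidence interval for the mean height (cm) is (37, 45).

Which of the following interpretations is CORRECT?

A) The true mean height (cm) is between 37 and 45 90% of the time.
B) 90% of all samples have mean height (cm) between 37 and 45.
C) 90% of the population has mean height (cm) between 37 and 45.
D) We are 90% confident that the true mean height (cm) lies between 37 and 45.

A confidence interval represents our confidence in the procedure, not a probability statement about the parameter.

Key concept: If we repeated this sampling process many times and computed a 90% CI each time, about 90% of those intervals would contain the true population parameter.

For this specific interval (37, 45):
- Midpoint (point estimate): 41
- Margin of error: 4

The correct interpretation is the one stating confidence that the true parameter lies in the interval — option D.

D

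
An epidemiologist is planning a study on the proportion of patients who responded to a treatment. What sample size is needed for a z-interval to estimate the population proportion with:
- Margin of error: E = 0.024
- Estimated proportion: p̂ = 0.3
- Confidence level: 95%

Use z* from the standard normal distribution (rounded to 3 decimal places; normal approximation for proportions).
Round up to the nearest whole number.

Using z* for proportion z-interval (normal approximation).

For 95% confidence, z* = 1.96 (from standard normal table)

Sample size formula for proportion z-interval: n = z*²p̂(1-p̂)/E²

n = 1.96² × 0.3 × 0.7 / 0.024²
  = 3.8416 × 0.21 / 0.000576
  = 1400.5833

Round up to the nearest whole number: n = 1401

1401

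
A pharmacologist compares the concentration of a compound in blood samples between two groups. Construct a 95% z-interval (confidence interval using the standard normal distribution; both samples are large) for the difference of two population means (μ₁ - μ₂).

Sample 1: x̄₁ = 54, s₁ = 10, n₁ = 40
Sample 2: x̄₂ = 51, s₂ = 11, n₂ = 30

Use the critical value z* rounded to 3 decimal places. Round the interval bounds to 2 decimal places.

Both samples are large (n₁ = 40 ≥ 30, n₂ = 30 ≥ 30), so a z-interval for the difference of means applies.

Point estimate: x̄₁ - x̄₂ = 54 - 51 = 3

Standard error: SE = √(s₁²/n₁ + s₂²/n₂)
= √(10²/40 + 11²/30)
= √(2.500000 + 4.033333)
= 2.556039

For 95% confidence, z* = 1.96 (from standard normal table)
Margin of error: E = z* × SE = 1.96 × 2.556039 = 5.0098

Z-interval: (x̄₁ - x̄₂) ± E = 3 ± 5.0098 = (-2.0098, 8.0098)

Rounded to 2 decimal places:

(-2.01, 8.01)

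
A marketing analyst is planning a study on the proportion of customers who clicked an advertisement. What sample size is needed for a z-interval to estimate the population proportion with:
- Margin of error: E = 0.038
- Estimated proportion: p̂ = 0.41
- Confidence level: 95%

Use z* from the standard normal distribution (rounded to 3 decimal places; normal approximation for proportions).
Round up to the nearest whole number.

Using z* for proportion z-interval (normal approximation).

For 95% confidence, z* = 1.96 (from standard normal table)

Sample size formula for proportion z-interval: n = z*²p̂(1-p̂)/E²

n = 1.96² × 0.41 × 0.59 / 0.038²
  = 3.8416 × 0.2419 / 0.001444
  = 643.5478

Round up to the nearest whole number: n = 644

644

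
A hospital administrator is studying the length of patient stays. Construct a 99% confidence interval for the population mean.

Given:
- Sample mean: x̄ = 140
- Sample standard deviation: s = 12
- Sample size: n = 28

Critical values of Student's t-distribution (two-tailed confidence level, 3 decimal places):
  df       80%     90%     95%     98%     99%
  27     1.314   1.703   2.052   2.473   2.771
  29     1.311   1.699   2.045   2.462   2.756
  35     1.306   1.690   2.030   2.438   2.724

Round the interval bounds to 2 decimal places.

The population standard deviation σ is unknown (only the sample standard deviation s is given), so use a t-interval with df = n - 1 = 28 - 1 = 27.

For 99% confidence with df = 27, t* = 2.771 (from t-table)

Standard error: SE = s/√n = 12/√28 = 2.267787

Margin of error: E = t* × SE = 2.771 × 2.267787 = 6.2840

T-interval: x̄ ± E = 140 ± 6.2840 = (133.7160, 146.2840)

Rounded to 2 decimal places:

(133.72, 146.28)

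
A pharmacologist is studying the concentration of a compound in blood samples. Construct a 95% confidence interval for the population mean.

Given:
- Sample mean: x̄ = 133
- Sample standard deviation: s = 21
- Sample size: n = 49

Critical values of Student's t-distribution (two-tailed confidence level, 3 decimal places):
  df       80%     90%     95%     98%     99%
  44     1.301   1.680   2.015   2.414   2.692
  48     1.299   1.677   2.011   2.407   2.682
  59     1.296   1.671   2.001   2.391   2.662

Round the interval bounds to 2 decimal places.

The population standard deviation σ is unknown (only the sample standard deviation s is given), so use a t-interval with df = n - 1 = 49 - 1 = 48.

For 95% confidence with df = 48, t* = 2.011 (from t-table)

Standard error: SE = s/√n = 21/√49 = 3.000000

Margin of error: E = t* × SE = 2.011 × 3.000000 = 6.0330

T-interval: x̄ ± E = 133 ± 6.0330 = (126.9670, 139.0330)

Rounded to 2 decimal places:

(126.97, 139.03)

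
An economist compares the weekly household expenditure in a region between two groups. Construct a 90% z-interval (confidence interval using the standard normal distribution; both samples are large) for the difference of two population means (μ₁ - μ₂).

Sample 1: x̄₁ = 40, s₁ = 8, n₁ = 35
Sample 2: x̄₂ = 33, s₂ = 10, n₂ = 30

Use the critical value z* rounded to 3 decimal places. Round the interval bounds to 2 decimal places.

Both samples are large (n₁ = 35 ≥ 30, n₂ = 30 ≥ 30), so a z-interval for the difference of means applies.

Point estimate: x̄₁ - x̄₂ = 40 - 33 = 7

Standard error: SE = √(s₁²/n₁ + s₂²/n₂)
= √(8²/35 + 10²/30)
= √(1.828571 + 3.333333)
= 2.271983

For 90% confidence, z* = 1.645 (from standard normal table)
Margin of error: E = z* × SE = 1.645 × 2.271983 = 3.7374

Z-interval: (x̄₁ - x̄₂) ± E = 7 ± 3.7374 = (3.2626, 10.7374)

Rounded to 2 decimal places:

(3.26, 10.74)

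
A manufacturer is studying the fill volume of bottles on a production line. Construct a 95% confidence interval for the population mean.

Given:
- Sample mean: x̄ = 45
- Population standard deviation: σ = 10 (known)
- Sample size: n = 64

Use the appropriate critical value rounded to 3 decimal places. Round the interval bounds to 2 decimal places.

The population standard deviation σ is known, so use a z-interval (standard normal critical value).

For 95% confidence, z* = 1.96 (from standard normal table)

Standard error: SE = σ/√n = 10/√64 = 1.250000

Margin of error: E = z* × SE = 1.96 × 1.250000 = 2.4500

Z-interval: x̄ ± E = 45 ± 2.4500 = (42.5500, 47.4500)

Rounded to 2 decimal places:

(42.55, 47.45)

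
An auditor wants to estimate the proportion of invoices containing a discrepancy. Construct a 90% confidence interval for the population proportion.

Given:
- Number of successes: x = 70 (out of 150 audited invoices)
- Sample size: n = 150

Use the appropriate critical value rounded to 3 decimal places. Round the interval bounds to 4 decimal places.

Sample proportion: p̂ = 70/150 = 0.466667

Check conditions for normal approximation:
  np̂ = 70 ≥ 10 ✓
  n(1-p̂) = 80 ≥ 10 ✓

The sample is large enough, so use a z-interval (normal approximation) for the proportion.

For 90% confidence, z* = 1.645 (from standard normal table)

Standard error: SE = √(p̂(1-p̂)/n) = √(0.466667×0.533333/150) = 0.04073401

Margin of error: E = z* × SE = 1.645 × 0.04073401 = 0.067007

Z-interval: p̂ ± E = 0.466667 ± 0.067007 = (0.399659, 0.533674)

Rounded to 4 decimal places:

(0.3997, 0.5337)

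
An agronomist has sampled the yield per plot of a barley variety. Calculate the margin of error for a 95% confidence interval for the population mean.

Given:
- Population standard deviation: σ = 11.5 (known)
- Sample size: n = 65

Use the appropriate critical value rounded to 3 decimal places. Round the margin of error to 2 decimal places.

The population standard deviation σ is known, so use the z-interval margin of error formula.

For 95% confidence, z* = 1.96 (from standard normal table)

Margin of error formula for z-interval: E = z* × σ/√n

E = 1.96 × 11.5/√65
  = 1.96 × 1.426399
  = 2.7957

Rounded to 2 decimal places:

2.80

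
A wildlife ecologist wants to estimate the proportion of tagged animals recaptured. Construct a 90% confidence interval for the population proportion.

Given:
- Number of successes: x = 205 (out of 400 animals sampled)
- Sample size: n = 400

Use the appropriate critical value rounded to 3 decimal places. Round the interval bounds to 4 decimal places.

Sample proportion: p̂ = 205/400 = 0.512500

Check conditions for normal approximation:
  np̂ = 205 ≥ 10 ✓
  n(1-p̂) = 195 ≥ 10 ✓

The sample is large enough, so use a z-interval (normal approximation) for the proportion.

For 90% confidence, z* = 1.645 (from standard normal table)

Standard error: SE = √(p̂(1-p̂)/n) = √(0.512500×0.487500/400) = 0.02499219

Margin of error: E = z* × SE = 1.645 × 0.02499219 = 0.041112

Z-interval: p̂ ± E = 0.512500 ± 0.041112 = (0.471388, 0.553612)

Rounded to 4 decimal places:

(0.4714, 0.5536)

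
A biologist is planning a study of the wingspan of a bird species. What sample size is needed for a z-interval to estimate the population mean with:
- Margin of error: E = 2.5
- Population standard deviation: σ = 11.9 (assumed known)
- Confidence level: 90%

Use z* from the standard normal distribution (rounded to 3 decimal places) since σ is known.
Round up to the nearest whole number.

Using z* since population σ is known (z-interval formula).

For 90% confidence, z* = 1.645 (from standard normal table)

Sample size formula for z-interval: n = (z*σ/E)²

n = (1.645 × 11.9 / 2.5)²
  = (7.830200)²
  = 61.3120

Round up to the nearest whole number: n = 62

62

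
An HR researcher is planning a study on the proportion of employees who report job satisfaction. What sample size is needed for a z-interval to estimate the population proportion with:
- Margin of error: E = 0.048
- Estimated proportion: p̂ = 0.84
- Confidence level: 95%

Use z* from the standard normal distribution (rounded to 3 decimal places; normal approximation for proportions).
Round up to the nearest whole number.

Using z* for proportion z-interval (normal approximation).

For 95% confidence, z* = 1.96 (from standard normal table)

Sample size formula for proportion z-interval: n = z*²p̂(1-p̂)/E²

n = 1.96² × 0.84 × 0.16 / 0.048²
  = 3.8416 × 0.1344 / 0.002304
  = 224.0933

Round up to the nearest whole number: n = 225

225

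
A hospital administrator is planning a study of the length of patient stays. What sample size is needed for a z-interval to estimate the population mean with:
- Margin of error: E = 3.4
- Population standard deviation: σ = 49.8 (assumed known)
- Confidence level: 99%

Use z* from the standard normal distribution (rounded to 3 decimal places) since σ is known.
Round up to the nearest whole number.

Using z* since population σ is known (z-interval formula).

For 99% confidence, z* = 2.576 (from standard normal table)

Sample size formula for z-interval: n = (z*σ/E)²

n = (2.576 × 49.8 / 3.4)²
  = (37.730824)²
  = 1423.6150

Round up to the nearest whole number: n = 1424

1424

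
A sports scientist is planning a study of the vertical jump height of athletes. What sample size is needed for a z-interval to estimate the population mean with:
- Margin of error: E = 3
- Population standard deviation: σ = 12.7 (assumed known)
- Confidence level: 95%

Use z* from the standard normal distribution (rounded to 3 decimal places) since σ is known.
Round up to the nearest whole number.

Using z* since population σ is known (z-interval formula).

For 95% confidence, z* = 1.96 (from standard normal table)

Sample size formula for z-interval: n = (z*σ/E)²

n = (1.96 × 12.7 / 3)²
  = (8.297333)²
  = 68.8457

Round up to the nearest whole number: n = 69

69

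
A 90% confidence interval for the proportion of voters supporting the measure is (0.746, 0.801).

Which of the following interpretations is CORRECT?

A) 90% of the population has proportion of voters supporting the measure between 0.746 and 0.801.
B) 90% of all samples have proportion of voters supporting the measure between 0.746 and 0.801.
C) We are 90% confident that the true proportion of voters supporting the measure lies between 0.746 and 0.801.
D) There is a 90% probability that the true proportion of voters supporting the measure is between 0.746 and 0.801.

A confidence interval represents our confidence in the procedure, not a probability statement about the parameter.

Key concept: If we repeated this sampling process many times and computed a 90% CI each time, about 90% of those intervals would contain the true population parameter.

For this specific interval (0.746, 0.801):
- Midpoint (point estimate): 0.7735
- Margin of error: 0.0275

The correct interpretation is the one stating confidence that the true parameter lies in the interval — option C.

C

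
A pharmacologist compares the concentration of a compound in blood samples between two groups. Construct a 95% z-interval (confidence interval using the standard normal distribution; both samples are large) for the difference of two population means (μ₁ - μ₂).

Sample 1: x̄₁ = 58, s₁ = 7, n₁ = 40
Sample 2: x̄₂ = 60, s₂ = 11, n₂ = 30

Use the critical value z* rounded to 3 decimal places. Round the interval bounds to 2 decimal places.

Both samples are large (n₁ = 40 ≥ 30, n₂ = 30 ≥ 30), so a z-interval for the difference of means applies.

Point estimate: x̄₁ - x̄₂ = 58 - 60 = -2

Standard error: SE = √(s₁²/n₁ + s₂²/n₂)
= √(7²/40 + 11²/30)
= √(1.225000 + 4.033333)
= 2.293106

For 95% confidence, z* = 1.96 (from standard normal table)
Margin of error: E = z* × SE = 1.96 × 2.293106 = 4.4945

Z-interval: (x̄₁ - x̄₂) ± E = -2 ± 4.4945 = (-6.4945, 2.4945)

Rounded to 2 decimal places:

(-6.49, 2.49)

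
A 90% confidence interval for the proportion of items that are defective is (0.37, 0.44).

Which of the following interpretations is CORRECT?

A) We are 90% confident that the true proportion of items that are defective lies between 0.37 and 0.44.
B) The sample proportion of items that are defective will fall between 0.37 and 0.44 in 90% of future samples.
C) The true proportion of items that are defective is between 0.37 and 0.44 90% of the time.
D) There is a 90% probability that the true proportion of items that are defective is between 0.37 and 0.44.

A confidence interval represents our confidence in the procedure, not a probability statement about the parameter.

Key concept: If we repeated this sampling process many times and computed a 90% CI each time, about 90% of those intervals would contain the true population parameter.

For this specific interval (0.37, 0.44):
- Midpoint (point estimate): 0.405
- Margin of error: 0.035

The correct interpretation is the one stating confidence that the true parameter lies in the interval — option A.

A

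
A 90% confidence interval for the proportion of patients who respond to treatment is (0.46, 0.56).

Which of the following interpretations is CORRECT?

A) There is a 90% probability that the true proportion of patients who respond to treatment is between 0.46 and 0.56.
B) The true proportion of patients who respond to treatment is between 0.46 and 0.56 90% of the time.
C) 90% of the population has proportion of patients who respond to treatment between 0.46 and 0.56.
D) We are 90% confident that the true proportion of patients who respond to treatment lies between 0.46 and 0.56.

A confidence interval represents our confidence in the procedure, not a probability statement about the parameter.

Key concept: If we repeated this sampling process many times and computed a 90% CI each time, about 90% of those intervals would contain the true population parameter.

For this specific interval (0.46, 0.56):
- Midpoint (point estimate): 0.51
- Margin of error: 0.05

The correct interpretation is the one stating confidence that the true parameter lies in the interval — option D.

D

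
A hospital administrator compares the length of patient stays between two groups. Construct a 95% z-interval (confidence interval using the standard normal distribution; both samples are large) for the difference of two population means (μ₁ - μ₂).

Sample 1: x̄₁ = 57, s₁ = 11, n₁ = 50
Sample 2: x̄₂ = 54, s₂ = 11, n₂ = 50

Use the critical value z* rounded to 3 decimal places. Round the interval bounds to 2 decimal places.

Both samples are large (n₁ = 50 ≥ 30, n₂ = 50 ≥ 30), so a z-interval for the difference of means applies.

Point estimate: x̄₁ - x̄₂ = 57 - 54 = 3

Standard error: SE = √(s₁²/n₁ + s₂²/n₂)
= √(11²/50 + 11²/50)
= √(2.420000 + 2.420000)
= 2.200000

For 95% confidence, z* = 1.96 (from standard normal table)
Margin of error: E = z* × SE = 1.96 × 2.200000 = 4.3120

Z-interval: (x̄₁ - x̄₂) ± E = 3 ± 4.3120 = (-1.3120, 7.3120)

Rounded to 2 decimal places:

(-1.31, 7.31)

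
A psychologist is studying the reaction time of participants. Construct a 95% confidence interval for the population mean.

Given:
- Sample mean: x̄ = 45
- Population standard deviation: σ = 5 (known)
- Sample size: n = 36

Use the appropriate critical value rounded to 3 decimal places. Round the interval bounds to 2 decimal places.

The population standard deviation σ is known, so use a z-interval (standard normal critical value).

For 95% confidence, z* = 1.96 (from standard normal table)

Standard error: SE = σ/√n = 5/√36 = 0.833333

Margin of error: E = z* × SE = 1.96 × 0.833333 = 1.6333

Z-interval: x̄ ± E = 45 ± 1.6333 = (43.3667, 46.6333)

Rounded to 2 decimal places:

(43.37, 46.63)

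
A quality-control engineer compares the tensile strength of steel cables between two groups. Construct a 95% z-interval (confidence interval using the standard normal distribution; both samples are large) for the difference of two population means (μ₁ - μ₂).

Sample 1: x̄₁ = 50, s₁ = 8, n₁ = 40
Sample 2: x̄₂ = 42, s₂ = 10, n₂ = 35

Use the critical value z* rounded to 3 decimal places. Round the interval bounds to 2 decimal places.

Both samples are large (n₁ = 40 ≥ 30, n₂ = 35 ≥ 30), so a z-interval for the difference of means applies.

Point estimate: x̄₁ - x̄₂ = 50 - 42 = 8

Standard error: SE = √(s₁²/n₁ + s₂²/n₂)
= √(8²/40 + 10²/35)
= √(1.600000 + 2.857143)
= 2.111195

For 95% confidence, z* = 1.96 (from standard normal table)
Margin of error: E = z* × SE = 1.96 × 2.111195 = 4.1379

Z-interval: (x̄₁ - x̄₂) ± E = 8 ± 4.1379 = (3.8621, 12.1379)

Rounded to 2 decimal places:

(3.86, 12.14)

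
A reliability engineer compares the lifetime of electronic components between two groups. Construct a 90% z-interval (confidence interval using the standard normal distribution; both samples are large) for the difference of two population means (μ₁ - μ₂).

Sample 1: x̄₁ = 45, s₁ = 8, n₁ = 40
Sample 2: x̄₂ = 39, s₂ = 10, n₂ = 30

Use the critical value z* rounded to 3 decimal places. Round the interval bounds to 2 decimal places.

Both samples are large (n₁ = 40 ≥ 30, n₂ = 30 ≥ 30), so a z-interval for the difference of means applies.

Point estimate: x̄₁ - x̄₂ = 45 - 39 = 6

Standard error: SE = √(s₁²/n₁ + s₂²/n₂)
= √(8²/40 + 10²/30)
= √(1.600000 + 3.333333)
= 2.221111

For 90% confidence, z* = 1.645 (from standard normal table)
Margin of error: E = z* × SE = 1.645 × 2.221111 = 3.6537

Z-interval: (x̄₁ - x̄₂) ± E = 6 ± 3.6537 = (2.3463, 9.6537)

Rounded to 2 decimal places:

(2.35, 9.65)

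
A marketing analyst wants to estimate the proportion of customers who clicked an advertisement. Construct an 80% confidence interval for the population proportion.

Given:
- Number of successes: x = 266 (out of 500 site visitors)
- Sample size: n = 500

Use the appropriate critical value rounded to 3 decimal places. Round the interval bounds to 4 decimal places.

Sample proportion: p̂ = 266/500 = 0.532000

Check conditions for normal approximation:
  np̂ = 266 ≥ 10 ✓
  n(1-p̂) = 234 ≥ 10 ✓

The sample is large enough, so use a z-interval (normal approximation) for the proportion.

For 80% confidence, z* = 1.282 (from standard normal table)

Standard error: SE = √(p̂(1-p̂)/n) = √(0.532000×0.468000/500) = 0.02231484

Margin of error: E = z* × SE = 1.282 × 0.02231484 = 0.028608

Z-interval: p̂ ± E = 0.532000 ± 0.028608 = (0.503392, 0.560608)

Rounded to 4 decimal places:

(0.5034, 0.5606)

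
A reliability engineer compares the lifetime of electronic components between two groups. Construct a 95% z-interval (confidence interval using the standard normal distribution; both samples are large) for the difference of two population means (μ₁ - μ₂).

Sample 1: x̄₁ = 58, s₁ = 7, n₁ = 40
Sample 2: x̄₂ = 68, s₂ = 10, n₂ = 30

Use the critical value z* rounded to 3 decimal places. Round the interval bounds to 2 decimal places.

Both samples are large (n₁ = 40 ≥ 30, n₂ = 30 ≥ 30), so a z-interval for the difference of means applies.

Point estimate: x̄₁ - x̄₂ = 58 - 68 = -10

Standard error: SE = √(s₁²/n₁ + s₂²/n₂)
= √(7²/40 + 10²/30)
= √(1.225000 + 3.333333)
= 2.135025

For 95% confidence, z* = 1.96 (from standard normal table)
Margin of error: E = z* × SE = 1.96 × 2.135025 = 4.1846

Z-interval: (x̄₁ - x̄₂) ± E = -10 ± 4.1846 = (-14.1846, -5.8154)

Rounded to 2 decimal places:

(-14.18, -5.82)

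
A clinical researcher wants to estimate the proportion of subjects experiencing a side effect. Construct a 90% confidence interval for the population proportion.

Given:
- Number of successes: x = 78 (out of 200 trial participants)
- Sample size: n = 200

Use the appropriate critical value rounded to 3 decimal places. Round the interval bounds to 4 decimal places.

Sample proportion: p̂ = 78/200 = 0.390000

Check conditions for normal approximation:
  np̂ = 78 ≥ 10 ✓
  n(1-p̂) = 122 ≥ 10 ✓

The sample is large enough, so use a z-interval (normal approximation) for the proportion.

For 90% confidence, z* = 1.645 (from standard normal table)

Standard error: SE = √(p̂(1-p̂)/n) = √(0.390000×0.610000/200) = 0.03448913

Margin of error: E = z* × SE = 1.645 × 0.03448913 = 0.056735

Z-interval: p̂ ± E = 0.390000 ± 0.056735 = (0.333265, 0.446735)

Rounded to 4 decimal places:

(0.3333, 0.4467)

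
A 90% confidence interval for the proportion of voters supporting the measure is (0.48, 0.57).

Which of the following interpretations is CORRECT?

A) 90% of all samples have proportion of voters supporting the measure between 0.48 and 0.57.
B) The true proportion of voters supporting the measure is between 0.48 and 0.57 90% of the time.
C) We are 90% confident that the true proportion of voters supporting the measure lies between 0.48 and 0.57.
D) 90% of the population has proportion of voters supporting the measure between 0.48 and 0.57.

A confidence interval represents our confidence in the procedure, not a probability statement about the parameter.

Key concept: If we repeated this sampling process many times and computed a 90% CI each time, about 90% of those intervals would contain the true population parameter.

For this specific interval (0.48, 0.57):
- Midpoint (point estimate): 0.525
- Margin of error: 0.045

The correct interpretation is the one stating confidence that the true parameter lies in the interval — option C.

C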